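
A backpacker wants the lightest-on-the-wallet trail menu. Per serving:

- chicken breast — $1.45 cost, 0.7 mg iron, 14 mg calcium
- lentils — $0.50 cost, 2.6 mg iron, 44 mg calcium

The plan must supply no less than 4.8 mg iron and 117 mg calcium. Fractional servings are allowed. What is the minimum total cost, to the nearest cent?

A basic optimal solution has at most two foods positive. Try each food alone and each pair with both targets met exactly.
chicken breast only: max(4.8/0.7, 117/14) = 8.357 servings → $12.12.
lentils only: max(4.8/2.6, 117/44) = 2.659 servings → $1.33.
chicken breast + lentils: intersection lies outside the first quadrant.
So the least-cost plan costs $1.33.

$1.33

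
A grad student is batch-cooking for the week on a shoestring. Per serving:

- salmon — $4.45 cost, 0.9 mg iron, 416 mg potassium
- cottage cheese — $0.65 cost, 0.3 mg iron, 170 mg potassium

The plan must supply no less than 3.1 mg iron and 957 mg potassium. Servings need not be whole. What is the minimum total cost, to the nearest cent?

$6.72

This is a tiny linear program; its minimum lies at a vertex of the feasible set. List the vertices and price them.
salmon only: max(3.1/0.9, 957/416) = 3.444 servings → $15.33.
cottage cheese only: max(3.1/0.3, 957/170) = 10.33 servings → $6.72.
salmon + cottage cheese with both targets exact would need a negative amount; discard.
Cheapest feasible corner: $6.72.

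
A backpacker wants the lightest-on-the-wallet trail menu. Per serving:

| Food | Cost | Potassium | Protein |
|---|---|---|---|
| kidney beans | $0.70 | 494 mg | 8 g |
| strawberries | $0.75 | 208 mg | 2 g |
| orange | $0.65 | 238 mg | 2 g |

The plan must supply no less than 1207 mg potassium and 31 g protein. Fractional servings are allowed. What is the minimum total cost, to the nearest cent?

$2.71

Two binding constraints pin down two serving amounts, so the optimal mix uses at most two foods. The candidates are each food alone (scaled to the tighter of potassium/protein) and each pair with both constraints tight.
kidney beans only: max(1207/494, 31/8) = 3.875 servings → $2.71.
strawberries only: max(1207/208, 31/2) = 15.5 servings → $11.62.
orange only: max(1207/238, 31/2) = 15.5 servings → $10.07.
kidney beans + strawberries: the both-tight solution has a negative serving — not a feasible corner.
kidney beans + orange: the both-tight solution has a negative serving — not a feasible corner.
strawberries + orange: the both-tight solution has a negative serving — not a feasible corner.
Cheapest feasible corner: $2.71.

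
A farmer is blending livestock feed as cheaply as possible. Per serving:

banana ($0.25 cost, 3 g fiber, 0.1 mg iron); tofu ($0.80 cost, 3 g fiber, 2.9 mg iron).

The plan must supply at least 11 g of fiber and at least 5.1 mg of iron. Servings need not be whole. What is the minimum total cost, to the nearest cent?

The cheapest plan sits at a corner of the feasible region — with two constraints it uses at most two foods.
banana only: max(11/3, 5.1/0.1) = 51 servings → $12.75.
tofu only: max(11/3, 5.1/2.9) = 3.667 servings → $2.93.
banana + tofu with both tight: 1.976 servings and 1.69 servings → $1.85.
So the least-cost plan costs $1.85.

$1.85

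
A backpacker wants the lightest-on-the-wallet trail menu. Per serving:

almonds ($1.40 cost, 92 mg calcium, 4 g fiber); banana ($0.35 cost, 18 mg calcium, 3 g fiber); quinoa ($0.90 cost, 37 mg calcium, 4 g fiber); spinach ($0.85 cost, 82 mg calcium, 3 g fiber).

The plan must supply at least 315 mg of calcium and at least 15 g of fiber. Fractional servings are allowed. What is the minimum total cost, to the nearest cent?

The cheapest plan sits at a corner of the feasible region — with two constraints it uses at most two foods.
almonds only: max(315/92, 15/4) = 3.75 servings → $5.25.
banana only: max(315/18, 15/3) = 17.5 servings → $6.12.
quinoa only: max(315/37, 15/4) = 8.514 servings → $7.66.
spinach only: max(315/82, 15/3) = 5 servings → $4.25.
almonds + banana with both tight: 3.309 servings and 0.5882 servings → $4.84.
almonds + quinoa with both tight: 3.205 servings and 0.5455 servings → $4.98.
almonds + spinach: intersection lies outside the first quadrant.
banana + quinoa: intersection lies outside the first quadrant.
banana + spinach with both tight: 1.484 servings and 3.516 servings → $3.51.
quinoa + spinach with both tight: 1.313 servings and 3.249 servings → $3.94.
So the least-cost plan costs $3.51.

$3.51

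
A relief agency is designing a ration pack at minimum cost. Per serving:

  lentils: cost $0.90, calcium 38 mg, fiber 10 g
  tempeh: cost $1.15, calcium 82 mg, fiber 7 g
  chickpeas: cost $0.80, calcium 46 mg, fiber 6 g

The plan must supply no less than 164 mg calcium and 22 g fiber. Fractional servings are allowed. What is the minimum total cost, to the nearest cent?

Check every corner: each single food scaled to meet both minima, and each pair solved so both constraints bind.
lentils only: max(164/38, 22/10) = 4.316 servings → $3.88.
tempeh only: max(164/82, 22/7) = 3.143 servings → $3.61.
chickpeas only: max(164/46, 22/6) = 3.667 servings → $2.93.
lentils + tempeh with both tight: 1.184 servings and 1.451 servings → $2.73.
lentils + chickpeas with both tight: 0.1207 servings and 3.466 servings → $2.88.
tempeh + chickpeas: the both-tight solution has a negative serving — not a feasible corner.
Cheapest feasible corner: $2.73.

$2.73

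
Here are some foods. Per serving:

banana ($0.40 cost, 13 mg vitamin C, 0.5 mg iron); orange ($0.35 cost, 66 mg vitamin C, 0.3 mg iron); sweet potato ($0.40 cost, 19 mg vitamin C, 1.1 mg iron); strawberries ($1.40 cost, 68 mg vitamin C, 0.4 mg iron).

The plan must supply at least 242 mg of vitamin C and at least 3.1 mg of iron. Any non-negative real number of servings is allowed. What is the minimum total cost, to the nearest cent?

At the optimum either one food covers both requirements or two foods hit both targets exactly; no other combination can be cheaper.
banana only: max(242/13, 3.1/0.5) = 18.62 servings → $7.45.
orange only: max(242/66, 3.1/0.3) = 10.33 servings → $3.62.
sweet potato only: max(242/19, 3.1/1.1) = 12.74 servings → $5.09.
strawberries only: max(242/68, 3.1/0.4) = 7.75 servings → $10.85.
banana + orange with both tight: 4.536 servings and 2.773 servings → $2.79.
banana + sweet potato with both targets exact would need a negative amount; discard.
banana + strawberries with both tight: 3.958 servings and 2.802 servings → $5.51.
orange + sweet potato with both tight: 3.099 servings and 1.973 servings → $1.87.
orange + strawberries with both targets exact would need a negative amount; discard.
sweet potato + strawberries with both tight: 1.696 servings and 3.085 servings → $5.00.
So the least-cost plan costs $1.87.

$1.87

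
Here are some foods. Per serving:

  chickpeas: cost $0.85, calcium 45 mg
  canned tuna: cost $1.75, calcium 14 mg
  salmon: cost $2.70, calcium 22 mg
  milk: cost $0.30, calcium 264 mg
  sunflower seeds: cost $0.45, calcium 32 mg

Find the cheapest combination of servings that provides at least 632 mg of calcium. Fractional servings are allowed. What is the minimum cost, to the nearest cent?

$0.72

Cost per mg of calcium: milk $0.0011, sunflower seeds $0.0141, chickpeas $0.0189, salmon $0.1227, canned tuna $0.1250.
With no serving limits, use only milk: 632 mg / 264 mg = 2.394 servings × $0.30 = $0.72.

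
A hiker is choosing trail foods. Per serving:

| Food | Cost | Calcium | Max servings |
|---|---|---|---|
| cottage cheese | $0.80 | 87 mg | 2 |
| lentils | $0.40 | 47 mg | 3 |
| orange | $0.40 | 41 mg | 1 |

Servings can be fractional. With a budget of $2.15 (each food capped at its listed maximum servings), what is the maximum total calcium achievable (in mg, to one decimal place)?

244.3 mg

Calcium per dollar: lentils 117.5, cottage cheese 108.8, orange 102.5.
Take 3 servings of lentils: spends $1.20, +141.0 mg calcium (running total 141.0 mg).
Take 1.188 servings of cottage cheese: spends $0.95, +103.3 mg calcium (running total 244.3 mg).
Greedy by best ratio exhausts the cost allowance optimally: 244.3 mg.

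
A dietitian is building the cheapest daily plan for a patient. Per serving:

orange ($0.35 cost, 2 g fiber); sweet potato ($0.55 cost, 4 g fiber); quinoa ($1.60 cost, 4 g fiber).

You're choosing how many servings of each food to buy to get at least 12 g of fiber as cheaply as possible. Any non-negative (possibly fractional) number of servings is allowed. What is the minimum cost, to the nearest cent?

Cost per g of fiber: sweet potato $0.1375, orange $0.1750, quinoa $0.4000.
With no serving limits, use only sweet potato: 12 g / 4 g = 3 servings × $0.55 = $1.65.

$1.65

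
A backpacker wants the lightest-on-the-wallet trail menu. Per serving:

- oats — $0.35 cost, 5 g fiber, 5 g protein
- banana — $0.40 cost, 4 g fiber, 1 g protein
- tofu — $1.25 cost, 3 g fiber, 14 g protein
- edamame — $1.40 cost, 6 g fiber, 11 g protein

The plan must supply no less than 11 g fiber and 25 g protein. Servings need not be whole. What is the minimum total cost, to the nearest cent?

oats only: max(11/5, 25/5) = 5 servings → $1.75.
banana only: max(11/4, 25/1) = 25 servings → $10.00.
tofu only: max(11/3, 25/14) = 3.667 servings → $4.58.
edamame only: max(11/6, 25/11) = 2.273 servings → $3.18.
oats + banana: intersection lies outside the first quadrant.
oats + tofu with both tight: 1.436 servings and 1.273 servings → $2.09.
oats + edamame: intersection lies outside the first quadrant.
banana + tofu with both tight: 1.491 servings and 1.679 servings → $2.70.
banana + edamame: intersection lies outside the first quadrant.
tofu + edamame with both tight: 0.5686 servings and 1.549 servings → $2.88.
So the least-cost plan costs $1.75.

$1.75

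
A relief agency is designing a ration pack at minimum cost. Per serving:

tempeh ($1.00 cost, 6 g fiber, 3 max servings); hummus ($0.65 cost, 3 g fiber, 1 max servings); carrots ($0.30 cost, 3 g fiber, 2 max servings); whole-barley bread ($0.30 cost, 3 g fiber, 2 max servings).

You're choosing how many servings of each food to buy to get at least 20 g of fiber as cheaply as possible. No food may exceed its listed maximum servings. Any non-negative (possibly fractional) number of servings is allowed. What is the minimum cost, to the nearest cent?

$2.53

Cost per g of fiber: carrots $0.1000, whole-barley bread $0.1000, tempeh $0.1667, hummus $0.2167.
Take 2 servings of carrots: +6.0 g fiber for $0.60 (total $0.60, still need 14.0 g).
Take 2 servings of whole-barley bread: +6.0 g fiber for $0.60 (total $1.20, still need 8.0 g).
Take 1.333 servings of tempeh: +8.0 g fiber for $1.33 (total $2.53, still need 0.0 g).
Filling from the cheapest source first is optimal under one linear minimum: $2.53.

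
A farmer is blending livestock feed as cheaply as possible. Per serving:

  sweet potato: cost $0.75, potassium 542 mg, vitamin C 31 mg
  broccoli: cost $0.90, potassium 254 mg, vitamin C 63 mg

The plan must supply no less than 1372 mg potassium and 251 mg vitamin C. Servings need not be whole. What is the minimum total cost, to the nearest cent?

$3.85

An LP optimum is at a vertex; with two nutrient constraints at most two foods are used. Check each candidate.
sweet potato only: max(1372/542, 251/31) = 8.097 servings → $6.07.
broccoli only: max(1372/254, 251/63) = 5.402 servings → $4.86.
sweet potato + broccoli with both tight: 0.8634 servings and 3.559 servings → $3.85.
Cheapest feasible corner: $3.85.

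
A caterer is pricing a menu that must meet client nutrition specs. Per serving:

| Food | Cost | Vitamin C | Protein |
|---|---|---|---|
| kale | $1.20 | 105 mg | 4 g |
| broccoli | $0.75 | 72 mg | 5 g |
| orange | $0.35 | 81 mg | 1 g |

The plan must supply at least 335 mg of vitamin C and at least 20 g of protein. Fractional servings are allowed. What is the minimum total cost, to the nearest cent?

$3.14

kale only: max(335/105, 20/4) = 5 servings → $6.00.
broccoli only: max(335/72, 20/5) = 4.653 servings → $3.49.
orange only: max(335/81, 20/1) = 20 servings → $7.00.
kale + broccoli with both tight: 0.9916 servings and 3.207 servings → $3.59.
kale + orange with both targets exact would need a negative amount; discard.
broccoli + orange with both tight: 3.859 servings and 0.7057 servings → $3.14.
Cheapest feasible corner: $3.14.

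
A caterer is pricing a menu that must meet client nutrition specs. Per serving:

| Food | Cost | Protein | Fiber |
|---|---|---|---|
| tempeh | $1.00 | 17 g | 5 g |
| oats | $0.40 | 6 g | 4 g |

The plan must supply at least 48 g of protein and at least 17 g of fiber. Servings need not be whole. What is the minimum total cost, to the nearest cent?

At the optimum either one food covers both requirements or two foods hit both targets exactly; no other combination can be cheaper.
tempeh only: max(48/17, 17/5) = 3.4 servings → $3.40.
oats only: max(48/6, 17/4) = 8 servings → $3.20.
tempeh + oats with both tight: 2.368 servings and 1.289 servings → $2.88.
So the least-cost plan costs $2.88.

$2.88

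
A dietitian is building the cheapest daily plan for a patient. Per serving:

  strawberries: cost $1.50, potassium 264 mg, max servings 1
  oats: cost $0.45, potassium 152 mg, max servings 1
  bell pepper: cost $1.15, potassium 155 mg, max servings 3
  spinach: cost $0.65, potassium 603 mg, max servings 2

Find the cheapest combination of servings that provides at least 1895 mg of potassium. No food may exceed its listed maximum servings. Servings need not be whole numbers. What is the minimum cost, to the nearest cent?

Cost per mg of potassium: spinach $0.0011, oats $0.0030, strawberries $0.0057, bell pepper $0.0074.
Take 2 servings of spinach: +1206.0 mg potassium for $1.30 (total $1.30, still need 689.0 mg).
Take 1 serving of oats: +152.0 mg potassium for $0.45 (total $1.75, still need 537.0 mg).
Take 1 serving of strawberries: +264.0 mg potassium for $1.50 (total $3.25, still need 273.0 mg).
Take 1.761 servings of bell pepper: +273.0 mg potassium for $2.03 (total $5.28, still need 0.0 mg).
Greedy by cheapest-per-mg is optimal for a single linear constraint, so the minimum cost is $5.28.

$5.28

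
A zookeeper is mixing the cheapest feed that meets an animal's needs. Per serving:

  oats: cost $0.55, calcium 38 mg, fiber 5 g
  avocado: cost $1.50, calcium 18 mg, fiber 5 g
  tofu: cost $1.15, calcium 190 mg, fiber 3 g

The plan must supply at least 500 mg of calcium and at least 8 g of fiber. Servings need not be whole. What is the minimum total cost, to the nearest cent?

$3.03

Two binding constraints pin down two serving amounts, so the optimal mix uses at most two foods. The candidates are each food alone (scaled to the tighter of calcium/fiber) and each pair with both constraints tight.
oats only: max(500/38, 8/5) = 13.16 servings → $7.24.
avocado only: max(500/18, 8/5) = 27.78 servings → $41.67.
tofu only: max(500/190, 8/3) = 2.667 servings → $3.07.
oats + avocado: intersection lies outside the first quadrant.
oats + tofu with both tight: 0.02392 servings and 2.627 servings → $3.03.
avocado + tofu with both tight: 0.02232 servings and 2.629 servings → $3.06.
Cheapest feasible corner: $3.03.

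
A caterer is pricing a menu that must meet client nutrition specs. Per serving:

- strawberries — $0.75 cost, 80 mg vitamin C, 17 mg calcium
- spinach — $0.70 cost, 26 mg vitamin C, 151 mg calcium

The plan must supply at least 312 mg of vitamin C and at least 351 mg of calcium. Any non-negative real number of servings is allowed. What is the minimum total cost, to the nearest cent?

Check every corner: each single food scaled to meet both minima, and each pair solved so both constraints bind.
strawberries only: max(312/80, 351/17) = 20.65 servings → $15.49.
spinach only: max(312/26, 351/151) = 12 servings → $8.40.
strawberries + spinach with both tight: 3.264 servings and 1.957 servings → $3.82.
So the least-cost plan costs $3.82.

$3.82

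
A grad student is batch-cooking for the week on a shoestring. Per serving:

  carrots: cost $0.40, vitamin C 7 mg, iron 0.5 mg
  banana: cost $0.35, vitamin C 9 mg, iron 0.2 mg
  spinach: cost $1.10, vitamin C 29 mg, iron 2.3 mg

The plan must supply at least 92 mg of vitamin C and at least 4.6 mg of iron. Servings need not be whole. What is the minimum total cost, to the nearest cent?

$3.49

At the optimum either one food covers both requirements or two foods hit both targets exactly; no other combination can be cheaper.
carrots only: max(92/7, 4.6/0.5) = 13.14 servings → $5.26.
banana only: max(92/9, 4.6/0.2) = 23 servings → $8.05.
spinach only: max(92/29, 4.6/2.3) = 3.172 servings → $3.49.
carrots + banana with both tight: 7.419 servings and 4.452 servings → $4.53.
carrots + spinach: intersection lies outside the first quadrant.
banana + spinach with both tight: 5.248 servings and 1.544 servings → $3.53.
So the least-cost plan costs $3.49.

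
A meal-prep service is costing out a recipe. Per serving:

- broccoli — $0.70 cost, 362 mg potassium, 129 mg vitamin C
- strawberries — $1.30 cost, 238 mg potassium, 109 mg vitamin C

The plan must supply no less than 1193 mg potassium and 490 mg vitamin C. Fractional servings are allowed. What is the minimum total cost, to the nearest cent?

$2.66

broccoli only: max(1193/362, 490/129) = 3.798 servings → $2.66.
strawberries only: max(1193/238, 490/109) = 5.013 servings → $6.52.
broccoli + strawberries with both tight: 1.532 servings and 2.682 servings → $4.56.
Cheapest feasible corner: $2.66.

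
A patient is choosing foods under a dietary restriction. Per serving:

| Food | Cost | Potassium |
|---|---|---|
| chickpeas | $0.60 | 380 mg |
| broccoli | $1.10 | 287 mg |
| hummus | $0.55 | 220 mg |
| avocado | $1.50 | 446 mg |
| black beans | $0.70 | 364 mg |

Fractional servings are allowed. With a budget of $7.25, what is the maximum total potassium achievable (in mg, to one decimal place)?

4591.7 mg

Potassium per dollar: chickpeas 633.3, black beans 520, hummus 400, avocado 297.3, broccoli 260.9.
With no serving limits, spend the whole cost allowance on chickpeas: $7.25 / $0.60 × 380 mg = 4591.7 mg.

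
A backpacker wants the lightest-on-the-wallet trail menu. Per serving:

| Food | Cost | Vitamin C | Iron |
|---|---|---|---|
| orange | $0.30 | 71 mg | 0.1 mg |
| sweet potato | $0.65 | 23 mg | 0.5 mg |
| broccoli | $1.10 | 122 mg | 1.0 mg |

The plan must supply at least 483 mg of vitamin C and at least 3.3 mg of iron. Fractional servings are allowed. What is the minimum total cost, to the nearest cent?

A basic optimal solution has at most two foods positive. Try each food alone and each pair with both targets met exactly.
orange only: max(483/71, 3.3/0.1) = 33 servings → $9.90.
sweet potato only: max(483/23, 3.3/0.5) = 21 servings → $13.65.
broccoli only: max(483/122, 3.3/1.0) = 3.959 servings → $4.35.
orange + sweet potato with both tight: 4.988 servings and 5.602 servings → $5.14.
orange + broccoli with both tight: 1.367 servings and 3.163 servings → $3.89.
sweet potato + broccoli: the both-tight solution has a negative serving — not a feasible corner.
Cheapest feasible corner: $3.89.

$3.89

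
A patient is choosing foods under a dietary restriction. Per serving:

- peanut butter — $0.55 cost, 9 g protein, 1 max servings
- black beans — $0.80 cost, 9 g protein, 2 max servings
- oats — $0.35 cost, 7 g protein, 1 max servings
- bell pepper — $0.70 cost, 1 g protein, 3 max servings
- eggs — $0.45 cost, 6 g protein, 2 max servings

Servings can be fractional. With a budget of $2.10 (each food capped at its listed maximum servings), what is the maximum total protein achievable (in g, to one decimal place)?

Protein per dollar: oats 20, peanut butter 16.36, eggs 13.33, black beans 11.25, bell pepper 1.429.
Take 1 serving of oats: spends $0.35, +7.0 g protein (running total 7.0 g).
Take 1 serving of peanut butter: spends $0.55, +9.0 g protein (running total 16.0 g).
Take 2 servings of eggs: spends $0.90, +12.0 g protein (running total 28.0 g).
Take 0.375 servings of black beans: spends $0.30, +3.4 g protein (running total 31.4 g).
Greedy by best ratio exhausts the cost allowance optimally: 31.4 g.

31.4 g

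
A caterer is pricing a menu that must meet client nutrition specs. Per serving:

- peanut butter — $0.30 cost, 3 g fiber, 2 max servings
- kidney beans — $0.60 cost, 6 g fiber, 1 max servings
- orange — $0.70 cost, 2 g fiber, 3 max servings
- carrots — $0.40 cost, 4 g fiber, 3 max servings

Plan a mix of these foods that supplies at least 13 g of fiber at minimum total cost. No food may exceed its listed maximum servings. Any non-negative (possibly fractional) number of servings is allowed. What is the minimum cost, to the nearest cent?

$1.30

Cost per g of fiber: peanut butter $0.1000, kidney beans $0.1000, carrots $0.1000, orange $0.3500.
Take 2 servings of peanut butter: +6.0 g fiber for $0.60 (total $0.60, still need 7.0 g).
Take 1 serving of kidney beans: +6.0 g fiber for $0.60 (total $1.20, still need 1.0 g).
Take 0.25 servings of carrots: +1.0 g fiber for $0.10 (total $1.30, still need 0.0 g).
Greedy by cheapest-per-g is optimal for a single linear constraint, so the minimum cost is $1.30.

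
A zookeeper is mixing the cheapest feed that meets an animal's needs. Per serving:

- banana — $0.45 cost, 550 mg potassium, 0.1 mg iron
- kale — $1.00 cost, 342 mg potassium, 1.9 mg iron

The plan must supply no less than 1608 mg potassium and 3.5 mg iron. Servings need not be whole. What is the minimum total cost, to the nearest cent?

This is a tiny linear program; its minimum lies at a vertex of the feasible set. List the vertices and price them.
banana only: max(1608/550, 3.5/0.1) = 35 servings → $15.75.
kale only: max(1608/342, 3.5/1.9) = 4.702 servings → $4.70.
banana + kale with both tight: 1.838 servings and 1.745 servings → $2.57.
Cheapest feasible corner: $2.57.

$2.57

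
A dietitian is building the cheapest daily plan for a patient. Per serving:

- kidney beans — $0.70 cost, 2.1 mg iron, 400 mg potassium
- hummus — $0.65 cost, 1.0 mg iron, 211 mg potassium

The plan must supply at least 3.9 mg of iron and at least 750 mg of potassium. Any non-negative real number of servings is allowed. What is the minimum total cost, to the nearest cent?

Two binding constraints pin down two serving amounts, so the optimal mix uses at most two foods. The candidates are each food alone (scaled to the tighter of iron/potassium) and each pair with both constraints tight.
kidney beans only: max(3.9/2.1, 750/400) = 1.875 servings → $1.31.
hummus only: max(3.9/1.0, 750/211) = 3.9 servings → $2.54.
kidney beans + hummus with both tight: 1.691 servings and 0.348 servings → $1.41.
So the least-cost plan costs $1.31.

$1.31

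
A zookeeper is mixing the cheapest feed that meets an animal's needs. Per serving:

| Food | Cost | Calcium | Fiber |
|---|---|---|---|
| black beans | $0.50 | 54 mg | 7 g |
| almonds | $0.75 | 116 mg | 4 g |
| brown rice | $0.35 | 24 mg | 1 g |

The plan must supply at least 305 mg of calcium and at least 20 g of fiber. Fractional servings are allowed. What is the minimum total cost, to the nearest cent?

A basic optimal solution has at most two foods positive. Try each food alone and each pair with both targets met exactly.
black beans only: max(305/54, 20/7) = 5.648 servings → $2.82.
almonds only: max(305/116, 20/4) = 5 servings → $3.75.
brown rice only: max(305/24, 20/1) = 20 servings → $7.00.
black beans + almonds with both tight: 1.846 servings and 1.77 servings → $2.25.
black beans + brown rice with both tight: 1.535 servings and 9.254 servings → $4.01.
almonds + brown rice: the both-tight solution has a negative serving — not a feasible corner.
So the least-cost plan costs $2.25.

$2.25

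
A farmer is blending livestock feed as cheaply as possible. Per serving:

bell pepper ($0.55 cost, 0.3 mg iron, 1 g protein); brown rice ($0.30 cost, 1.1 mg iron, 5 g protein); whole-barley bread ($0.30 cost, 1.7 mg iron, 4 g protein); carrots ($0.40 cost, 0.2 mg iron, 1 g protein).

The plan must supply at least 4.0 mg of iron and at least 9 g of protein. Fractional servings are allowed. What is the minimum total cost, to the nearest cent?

Check every corner: each single food scaled to meet both minima, and each pair solved so both constraints bind.
bell pepper only: max(4.0/0.3, 9/1) = 13.33 servings → $7.33.
brown rice only: max(4.0/1.1, 9/5) = 3.636 servings → $1.09.
whole-barley bread only: max(4.0/1.7, 9/4) = 2.353 servings → $0.71.
carrots only: max(4.0/0.2, 9/1) = 20 servings → $8.00.
bell pepper + brown rice: intersection lies outside the first quadrant.
bell pepper + whole-barley bread: intersection lies outside the first quadrant.
bell pepper + carrots with both targets exact would need a negative amount; discard.
brown rice + whole-barley bread: the both-tight solution has a negative serving — not a feasible corner.
brown rice + carrots: intersection lies outside the first quadrant.
whole-barley bread + carrots: intersection lies outside the first quadrant.
The minimum over all feasible corners is $0.71.

$0.71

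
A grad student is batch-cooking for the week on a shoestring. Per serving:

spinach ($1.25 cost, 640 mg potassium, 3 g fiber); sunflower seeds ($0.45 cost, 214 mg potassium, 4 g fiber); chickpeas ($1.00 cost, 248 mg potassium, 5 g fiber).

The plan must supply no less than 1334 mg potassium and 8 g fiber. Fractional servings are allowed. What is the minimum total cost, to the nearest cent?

At the optimum either one food covers both requirements or two foods hit both targets exactly; no other combination can be cheaper.
spinach only: max(1334/640, 8/3) = 2.667 servings → $3.33.
sunflower seeds only: max(1334/214, 8/4) = 6.234 servings → $2.81.
chickpeas only: max(1334/248, 8/5) = 5.379 servings → $5.38.
spinach + sunflower seeds with both tight: 1.889 servings and 0.5829 servings → $2.62.
spinach + chickpeas with both tight: 1.908 servings and 0.4552 servings → $2.84.
sunflower seeds + chickpeas: the both-tight solution has a negative serving — not a feasible corner.
The minimum over all feasible corners is $2.62.

$2.62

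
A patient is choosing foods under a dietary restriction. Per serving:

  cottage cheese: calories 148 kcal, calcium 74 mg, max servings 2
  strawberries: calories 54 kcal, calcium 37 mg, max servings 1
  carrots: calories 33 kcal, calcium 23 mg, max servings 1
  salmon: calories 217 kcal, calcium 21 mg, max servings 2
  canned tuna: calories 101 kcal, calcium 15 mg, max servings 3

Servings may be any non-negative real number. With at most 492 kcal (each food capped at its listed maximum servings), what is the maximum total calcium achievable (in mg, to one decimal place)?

224.2 mg

Calcium per kcal: carrots 0.697, strawberries 0.6852, cottage cheese 0.5, canned tuna 0.1485, salmon 0.09677.
Take 1 serving of carrots: uses 33 kcal, +23.0 mg calcium (running total 23.0 mg).
Take 1 serving of strawberries: uses 54 kcal, +37.0 mg calcium (running total 60.0 mg).
Take 2 servings of cottage cheese: uses 296 kcal, +148.0 mg calcium (running total 208.0 mg).
Take 1.079 servings of canned tuna: uses 109 kcal, +16.2 mg calcium (running total 224.2 mg).
Greedy by best ratio exhausts the calories allowance optimally: 224.2 mg.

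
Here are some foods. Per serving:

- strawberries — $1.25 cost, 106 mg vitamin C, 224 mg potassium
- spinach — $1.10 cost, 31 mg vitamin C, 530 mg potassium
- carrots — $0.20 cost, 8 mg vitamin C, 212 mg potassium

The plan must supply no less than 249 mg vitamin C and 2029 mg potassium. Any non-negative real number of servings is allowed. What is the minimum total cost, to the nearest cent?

This is a tiny linear program; its minimum lies at a vertex of the feasible set. List the vertices and price them.
strawberries only: max(249/106, 2029/224) = 9.058 servings → $11.32.
spinach only: max(249/31, 2029/530) = 8.032 servings → $8.84.
carrots only: max(249/8, 2029/212) = 31.12 servings → $6.22.
strawberries + spinach with both tight: 1.403 servings and 3.235 servings → $5.31.
strawberries + carrots with both tight: 1.768 servings and 7.703 servings → $3.75.
spinach + carrots: the both-tight solution has a negative serving — not a feasible corner.
So the least-cost plan costs $3.75.

$3.75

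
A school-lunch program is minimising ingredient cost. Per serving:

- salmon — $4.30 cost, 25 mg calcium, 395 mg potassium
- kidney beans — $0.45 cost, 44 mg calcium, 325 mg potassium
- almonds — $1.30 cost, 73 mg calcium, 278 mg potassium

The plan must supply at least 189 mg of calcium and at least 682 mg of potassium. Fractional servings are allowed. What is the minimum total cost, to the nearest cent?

Check every corner: each single food scaled to meet both minima, and each pair solved so both constraints bind.
salmon only: max(189/25, 682/395) = 7.56 servings → $32.51.
kidney beans only: max(189/44, 682/325) = 4.295 servings → $1.93.
almonds only: max(189/73, 682/278) = 2.589 servings → $3.37.
salmon + kidney beans with both targets exact would need a negative amount; discard.
salmon + almonds: the both-tight solution has a negative serving — not a feasible corner.
kidney beans + almonds: the both-tight solution has a negative serving — not a feasible corner.
The minimum over all feasible corners is $1.93.

$1.93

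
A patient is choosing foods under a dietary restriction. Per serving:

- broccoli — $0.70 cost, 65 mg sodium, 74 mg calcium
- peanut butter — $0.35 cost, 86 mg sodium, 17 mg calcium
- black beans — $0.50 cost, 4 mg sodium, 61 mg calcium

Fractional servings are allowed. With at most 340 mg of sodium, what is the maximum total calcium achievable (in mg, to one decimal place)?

Calcium per mg sodium: black beans 15.25, broccoli 1.138, peanut butter 0.1977.
With no serving limits, spend the whole sodium allowance on black beans: 340 mg / 4 mg × 61 mg = 5185.0 mg.

5185.0 mg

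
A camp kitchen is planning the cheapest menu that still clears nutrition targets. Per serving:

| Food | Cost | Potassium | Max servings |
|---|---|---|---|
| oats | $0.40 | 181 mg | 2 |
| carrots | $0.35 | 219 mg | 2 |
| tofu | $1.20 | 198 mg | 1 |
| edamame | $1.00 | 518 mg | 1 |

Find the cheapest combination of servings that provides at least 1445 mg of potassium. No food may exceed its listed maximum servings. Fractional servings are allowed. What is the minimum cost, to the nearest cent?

$3.27

Cost per mg of potassium: carrots $0.0016, edamame $0.0019, oats $0.0022, tofu $0.0061.
Take 2 servings of carrots: +438.0 mg potassium for $0.70 (total $0.70, still need 1007.0 mg).
Take 1 serving of edamame: +518.0 mg potassium for $1.00 (total $1.70, still need 489.0 mg).
Take 2 servings of oats: +362.0 mg potassium for $0.80 (total $2.50, still need 127.0 mg).
Take 0.6414 servings of tofu: +127.0 mg potassium for $0.77 (total $3.27, still need 0.0 mg).
Filling from the cheapest source first is optimal under one linear minimum: $3.27.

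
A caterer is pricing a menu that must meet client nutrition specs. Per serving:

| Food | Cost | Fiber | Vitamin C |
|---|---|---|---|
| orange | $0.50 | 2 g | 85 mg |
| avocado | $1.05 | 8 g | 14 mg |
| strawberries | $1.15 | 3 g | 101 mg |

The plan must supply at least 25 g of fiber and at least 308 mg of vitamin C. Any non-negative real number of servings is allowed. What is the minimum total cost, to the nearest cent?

$4.05

Check every corner: each single food scaled to meet both minima, and each pair solved so both constraints bind.
orange only: max(25/2, 308/85) = 12.5 servings → $6.25.
avocado only: max(25/8, 308/14) = 22 servings → $23.10.
strawberries only: max(25/3, 308/101) = 8.333 servings → $9.58.
orange + avocado with both tight: 3.242 servings and 2.314 servings → $4.05.
orange + strawberries: the both-tight solution has a negative serving — not a feasible corner.
avocado + strawberries with both tight: 2.09 servings and 2.76 servings → $5.37.
Cheapest feasible corner: $4.05.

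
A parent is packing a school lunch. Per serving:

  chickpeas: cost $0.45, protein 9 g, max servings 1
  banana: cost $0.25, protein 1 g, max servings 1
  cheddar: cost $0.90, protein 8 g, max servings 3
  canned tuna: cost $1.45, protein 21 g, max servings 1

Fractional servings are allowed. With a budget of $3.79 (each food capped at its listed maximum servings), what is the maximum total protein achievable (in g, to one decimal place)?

Protein per dollar: chickpeas 20, canned tuna 14.48, cheddar 8.889, banana 4.
Take 1 serving of chickpeas: spends $0.45, +9.0 g protein (running total 9.0 g).
Take 1 serving of canned tuna: spends $1.45, +21.0 g protein (running total 30.0 g).
Take 2.1 servings of cheddar: spends $1.89, +16.8 g protein (running total 46.8 g).
Greedy by best ratio exhausts the cost allowance optimally: 46.8 g.

46.8 g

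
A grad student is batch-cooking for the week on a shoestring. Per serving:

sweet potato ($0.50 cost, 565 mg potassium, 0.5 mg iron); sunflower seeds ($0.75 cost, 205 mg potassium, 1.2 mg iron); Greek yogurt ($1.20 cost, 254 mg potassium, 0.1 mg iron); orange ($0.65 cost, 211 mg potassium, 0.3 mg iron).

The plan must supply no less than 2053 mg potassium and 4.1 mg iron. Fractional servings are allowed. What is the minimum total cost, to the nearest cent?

Check every corner: each single food scaled to meet both minima, and each pair solved so both constraints bind.
sweet potato only: max(2053/565, 4.1/0.5) = 8.2 servings → $4.10.
sunflower seeds only: max(2053/205, 4.1/1.2) = 10.01 servings → $7.51.
Greek yogurt only: max(2053/254, 4.1/0.1) = 41 servings → $49.20.
orange only: max(2053/211, 4.1/0.3) = 13.67 servings → $8.88.
sweet potato + sunflower seeds with both tight: 2.82 servings and 2.242 servings → $3.09.
sweet potato + Greek yogurt with both targets exact would need a negative amount; discard.
sweet potato + orange: intersection lies outside the first quadrant.
sunflower seeds + Greek yogurt with both tight: 2.941 servings and 5.709 servings → $9.06.
sunflower seeds + orange with both tight: 1.3 servings and 8.467 servings → $6.48.
Greek yogurt + orange with both targets exact would need a negative amount; discard.
The minimum over all feasible corners is $3.09.

$3.09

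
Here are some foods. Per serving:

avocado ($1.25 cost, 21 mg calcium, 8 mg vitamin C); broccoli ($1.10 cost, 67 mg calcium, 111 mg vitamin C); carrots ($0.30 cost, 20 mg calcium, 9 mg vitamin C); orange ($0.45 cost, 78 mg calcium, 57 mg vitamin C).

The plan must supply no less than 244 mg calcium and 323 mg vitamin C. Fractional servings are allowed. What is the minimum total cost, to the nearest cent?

$2.55

The cheapest plan sits at a corner of the feasible region — with two constraints it uses at most two foods.
avocado only: max(244/21, 323/8) = 40.38 servings → $50.47.
broccoli only: max(244/67, 323/111) = 3.642 servings → $4.01.
carrots only: max(244/20, 323/9) = 35.89 servings → $10.77.
orange only: max(244/78, 323/57) = 5.667 servings → $2.55.
avocado + broccoli with both tight: 3.032 servings and 2.691 servings → $6.75.
avocado + carrots: the both-tight solution has a negative serving — not a feasible corner.
avocado + orange with both targets exact would need a negative amount; discard.
broccoli + carrots with both tight: 2.637 servings and 3.366 servings → $3.91.
broccoli + orange with both tight: 2.332 servings and 1.125 servings → $3.07.
carrots + orange with both targets exact would need a negative amount; discard.
Cheapest feasible corner: $2.55.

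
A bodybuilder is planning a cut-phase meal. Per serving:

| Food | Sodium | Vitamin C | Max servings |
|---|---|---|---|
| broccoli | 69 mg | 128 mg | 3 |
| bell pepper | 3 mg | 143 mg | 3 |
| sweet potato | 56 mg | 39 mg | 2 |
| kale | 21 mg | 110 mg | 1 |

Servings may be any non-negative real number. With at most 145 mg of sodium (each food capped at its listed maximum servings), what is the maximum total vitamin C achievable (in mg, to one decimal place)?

Vitamin C per mg sodium: bell pepper 47.67, kale 5.238, broccoli 1.855, sweet potato 0.6964.
Take 3 servings of bell pepper: uses 9 mg sodium, +429.0 mg vitamin C (running total 429.0 mg).
Take 1 serving of kale: uses 21 mg sodium, +110.0 mg vitamin C (running total 539.0 mg).
Take 1.667 servings of broccoli: uses 115 mg sodium, +213.3 mg vitamin C (running total 752.3 mg).
Greedy by best ratio exhausts the sodium allowance optimally: 752.3 mg.

752.3 mg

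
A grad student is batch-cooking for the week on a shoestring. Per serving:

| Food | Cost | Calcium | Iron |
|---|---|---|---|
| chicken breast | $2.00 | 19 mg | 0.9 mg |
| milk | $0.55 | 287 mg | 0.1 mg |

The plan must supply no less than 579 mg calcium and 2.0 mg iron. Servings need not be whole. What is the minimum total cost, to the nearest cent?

$5.06

A basic optimal solution has at most two foods positive. Try each food alone and each pair with both targets met exactly.
chicken breast only: max(579/19, 2.0/0.9) = 30.47 servings → $60.95.
milk only: max(579/287, 2.0/0.1) = 20 servings → $11.00.
chicken breast + milk with both tight: 2.013 servings and 1.884 servings → $5.06.
So the least-cost plan costs $5.06.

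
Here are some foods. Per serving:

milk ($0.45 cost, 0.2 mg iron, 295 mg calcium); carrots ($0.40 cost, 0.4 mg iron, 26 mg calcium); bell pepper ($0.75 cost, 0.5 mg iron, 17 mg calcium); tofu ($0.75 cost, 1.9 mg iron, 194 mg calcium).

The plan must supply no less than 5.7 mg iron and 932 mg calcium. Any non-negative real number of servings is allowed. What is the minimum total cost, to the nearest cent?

$2.72

Two binding constraints pin down two serving amounts, so the optimal mix uses at most two foods. The candidates are each food alone (scaled to the tighter of iron/calcium) and each pair with both constraints tight.
milk only: max(5.7/0.2, 932/295) = 28.5 servings → $12.82.
carrots only: max(5.7/0.4, 932/26) = 35.85 servings → $14.34.
bell pepper only: max(5.7/0.5, 932/17) = 54.82 servings → $41.12.
tofu only: max(5.7/1.9, 932/194) = 4.804 servings → $3.60.
milk + carrots with both tight: 1.991 servings and 13.25 servings → $6.20.
milk + bell pepper with both tight: 2.561 servings and 10.38 servings → $8.93.
milk + tofu with both tight: 1.275 servings and 2.866 servings → $2.72.
carrots + bell pepper: the both-tight solution has a negative serving — not a feasible corner.
carrots + tofu: intersection lies outside the first quadrant.
bell pepper + tofu with both targets exact would need a negative amount; discard.
The minimum over all feasible corners is $2.72.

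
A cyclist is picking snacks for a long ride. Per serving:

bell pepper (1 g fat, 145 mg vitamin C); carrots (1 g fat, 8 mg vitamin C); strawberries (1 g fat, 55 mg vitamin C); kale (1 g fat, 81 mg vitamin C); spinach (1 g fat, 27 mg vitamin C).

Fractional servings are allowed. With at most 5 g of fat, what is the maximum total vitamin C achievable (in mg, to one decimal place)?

Vitamin C per g fat: bell pepper 145, kale 81, strawberries 55, spinach 27, carrots 8.
With no serving limits, spend the whole fat allowance on bell pepper: 5 g / 1 g × 145 mg = 725.0 mg.

725.0 mg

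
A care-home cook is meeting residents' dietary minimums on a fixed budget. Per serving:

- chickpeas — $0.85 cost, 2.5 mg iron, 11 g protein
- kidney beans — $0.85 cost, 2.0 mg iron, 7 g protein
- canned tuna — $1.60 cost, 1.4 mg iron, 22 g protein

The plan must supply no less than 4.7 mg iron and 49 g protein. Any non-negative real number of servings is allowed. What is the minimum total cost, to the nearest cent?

$3.61

chickpeas only: max(4.7/2.5, 49/11) = 4.455 servings → $3.79.
kidney beans only: max(4.7/2.0, 49/7) = 7 servings → $5.95.
canned tuna only: max(4.7/1.4, 49/22) = 3.357 servings → $5.37.
chickpeas + kidney beans with both targets exact would need a negative amount; discard.
chickpeas + canned tuna with both tight: 0.8788 servings and 1.788 servings → $3.61.
kidney beans + canned tuna with both tight: 1.018 servings and 1.904 servings → $3.91.
The minimum over all feasible corners is $3.61.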